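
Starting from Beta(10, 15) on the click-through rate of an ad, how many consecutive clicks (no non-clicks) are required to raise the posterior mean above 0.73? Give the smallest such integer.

k = 31

After k clicks and 0 non-clicks the posterior is Beta(10+k, 15), with mean (10+k)/(10+15+k).
Set (10+k)/(25+k) > 0.73 and solve: k > (0.73·25 − 10)/(1 − 0.73) = 30.556.
The smallest integer exceeding 30.556 is 31.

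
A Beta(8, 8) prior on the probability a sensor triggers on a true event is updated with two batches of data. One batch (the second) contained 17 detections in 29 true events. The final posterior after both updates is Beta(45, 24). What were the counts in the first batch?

20 detections and 4 misses

Sequential conjugate updates are equivalent to a single update on the pooled data, so total successes = posterior α − prior α and total failures = posterior β − prior β.
Total across both batches: 45−8=37 detections, 24−8=16 misses.
Subtract the second batch: 37−17=20 detections and 16−12=4 misses.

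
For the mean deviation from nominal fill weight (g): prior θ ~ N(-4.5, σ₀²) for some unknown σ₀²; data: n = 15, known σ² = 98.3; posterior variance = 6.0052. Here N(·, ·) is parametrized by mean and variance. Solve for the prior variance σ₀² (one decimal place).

σ₀² = 71.8

For the Normal–Normal model with known σ², precisions add: τ_n = τ₀ + n/σ².
So 1/σ₀² = 1/6.0052 − 15/98.3 = 0.166522 − 0.152594 = 0.013928.
Hence σ₀² = 1/0.013928 ≈ 71.8.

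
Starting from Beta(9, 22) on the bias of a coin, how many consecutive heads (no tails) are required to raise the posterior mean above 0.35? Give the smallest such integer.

k = 3

After k heads and 0 tails the posterior is Beta(9+k, 22), with mean (9+k)/(9+22+k).
Set (9+k)/(31+k) > 0.35 and solve: k > (0.35·31 − 9)/(1 − 0.35) = 2.846.
The smallest integer exceeding 2.846 is 3.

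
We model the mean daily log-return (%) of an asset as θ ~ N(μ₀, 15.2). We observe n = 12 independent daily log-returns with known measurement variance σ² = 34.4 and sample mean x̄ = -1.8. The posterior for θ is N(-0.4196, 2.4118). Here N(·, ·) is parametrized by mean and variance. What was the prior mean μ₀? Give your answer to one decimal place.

The posterior mean is a precision-weighted average: μ_n = (τ₀μ₀ + τ_data·x̄)/(τ₀+τ_data), with τ₀=1/σ₀² and τ_data=n/σ².
Here τ₀ = 1/15.2 = 0.065789 and τ_data = 12/34.4 = 0.348837, so τ_n = 0.414626.
Rearranging for μ₀: μ₀ = (μ_n·τ_n − τ_data·x̄)/τ₀ = (-0.4196·0.414626 − 0.348837·-1.8) / 0.065789 = 0.453930/0.065789 ≈ 6.9.

μ₀ = 6.9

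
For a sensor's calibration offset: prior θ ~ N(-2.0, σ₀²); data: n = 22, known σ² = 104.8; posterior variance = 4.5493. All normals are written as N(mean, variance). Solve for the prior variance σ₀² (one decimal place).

For the Normal–Normal model with known σ², precisions add: τ_n = τ₀ + n/σ².
So 1/σ₀² = 1/4.5493 − 22/104.8 = 0.219814 − 0.209924 = 0.009890.
Hence σ₀² = 1/0.009890 ≈ 101.1.

σ₀² = 101.1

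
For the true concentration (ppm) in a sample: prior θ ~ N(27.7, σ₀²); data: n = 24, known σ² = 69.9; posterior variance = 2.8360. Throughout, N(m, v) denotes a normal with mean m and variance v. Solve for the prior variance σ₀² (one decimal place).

Posterior precision equals prior precision plus data precision: 1/σ_n² = 1/σ₀² + n/σ².
So 1/σ₀² = 1/2.8360 − 24/69.9 = 0.352609 − 0.343348 = 0.009261.
Hence σ₀² = 1/0.009261 ≈ 108.0.

σ₀² = 108.0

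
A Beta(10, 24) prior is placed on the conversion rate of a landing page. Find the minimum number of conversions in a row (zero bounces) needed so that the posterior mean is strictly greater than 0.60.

k = 27

After k conversions and 0 bounces the posterior is Beta(10+k, 24), with mean (10+k)/(10+24+k).
Set (10+k)/(34+k) > 0.60 and solve: k > (0.60·34 − 10)/(1 − 0.60) = 26.000.
The smallest integer exceeding 26.000 is 27.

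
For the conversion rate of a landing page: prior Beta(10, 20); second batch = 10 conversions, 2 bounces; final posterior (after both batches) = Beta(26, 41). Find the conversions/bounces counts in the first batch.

Sequential conjugate updates are equivalent to a single update on the pooled data, so total successes = posterior α − prior α and total failures = posterior β − prior β.
Total across both batches: 26−10=16 conversions, 41−20=21 bounces.
Subtract the second batch: 16−10=6 conversions and 21−2=19 bounces.

6 conversions and 19 bounces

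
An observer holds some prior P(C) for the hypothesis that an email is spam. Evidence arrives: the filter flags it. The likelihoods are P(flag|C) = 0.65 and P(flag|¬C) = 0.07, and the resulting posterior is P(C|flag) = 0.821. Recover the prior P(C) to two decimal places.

In odds form, posterior odds = prior odds × likelihood ratio, so prior odds = posterior odds ÷ LR.
Posterior odds = 0.821/(1−0.821) = 4.5866. LR = 0.65/0.07 = 9.2857.
Prior odds = 4.5866/9.2857 = 0.4939, so P(C) = 0.4939/(1+0.4939) ≈ 0.33.

P(C) = 0.33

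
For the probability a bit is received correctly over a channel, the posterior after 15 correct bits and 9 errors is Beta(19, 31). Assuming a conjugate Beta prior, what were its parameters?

Beta(4, 22)

Beta is conjugate to the binomial likelihood: posterior = Beta(α+s, β+f).
So α = 19 − 15 = 4 and β = 31 − 9 = 22.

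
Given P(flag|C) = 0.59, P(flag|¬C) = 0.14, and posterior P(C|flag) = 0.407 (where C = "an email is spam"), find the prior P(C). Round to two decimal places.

P(C) = 0.14

In odds form, posterior odds = prior odds × likelihood ratio, so prior odds = posterior odds ÷ LR.
Posterior odds = 0.407/(1−0.407) = 0.6863. LR = 0.59/0.14 = 4.2143.
Prior odds = 0.6863/4.2143 = 0.1629, so P(C) = 0.1629/(1+0.1629) ≈ 0.14.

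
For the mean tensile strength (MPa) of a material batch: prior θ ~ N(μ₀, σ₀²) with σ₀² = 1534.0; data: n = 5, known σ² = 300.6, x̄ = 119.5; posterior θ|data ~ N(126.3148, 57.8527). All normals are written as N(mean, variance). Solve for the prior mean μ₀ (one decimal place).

μ₀ = 300.2

With known observation variance, the Normal–Normal posterior has precision τ_n = τ₀ + n/σ² and mean μ_n = (τ₀μ₀ + (n/σ²)x̄)/τ_n.
Here τ₀ = 1/1534.0 = 0.000652 and τ_data = 5/300.6 = 0.016633, so τ_n = 0.017285.
Rearranging for μ₀: μ₀ = (μ_n·τ_n − τ_data·x̄)/τ₀ = (126.3148·0.017285 − 0.016633·119.5) / 0.000652 = 0.195708/0.000652 ≈ 300.2.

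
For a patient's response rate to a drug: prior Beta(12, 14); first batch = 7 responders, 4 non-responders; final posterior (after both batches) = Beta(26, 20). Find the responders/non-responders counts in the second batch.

7 responders and 2 non-responders

Sequential conjugate updates are equivalent to a single update on the pooled data, so total successes = posterior α − prior α and total failures = posterior β − prior β.
Total across both batches: 26−12=14 responders, 20−14=6 non-responders.
Subtract the first batch: 14−7=7 responders and 6−4=2 non-responders.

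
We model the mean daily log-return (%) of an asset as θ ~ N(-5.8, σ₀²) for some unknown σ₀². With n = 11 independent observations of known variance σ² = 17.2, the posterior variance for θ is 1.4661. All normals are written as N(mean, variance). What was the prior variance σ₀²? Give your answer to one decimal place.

For the Normal–Normal model with known σ², precisions add: τ_n = τ₀ + n/σ².
So 1/σ₀² = 1/1.4661 − 11/17.2 = 0.682082 − 0.639535 = 0.042547.
Hence σ₀² = 1/0.042547 ≈ 23.5.

σ₀² = 23.5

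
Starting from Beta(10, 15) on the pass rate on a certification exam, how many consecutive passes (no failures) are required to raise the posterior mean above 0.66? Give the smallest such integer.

k = 20

After k passes and 0 failures the posterior is Beta(10+k, 15), with mean (10+k)/(10+15+k).
Set (10+k)/(25+k) > 0.66 and solve: k > (0.66·25 − 10)/(1 − 0.66) = 19.118.
The smallest integer exceeding 19.118 is 20, and checking k=20: (30)/(45) = 0.6667 > 0.66.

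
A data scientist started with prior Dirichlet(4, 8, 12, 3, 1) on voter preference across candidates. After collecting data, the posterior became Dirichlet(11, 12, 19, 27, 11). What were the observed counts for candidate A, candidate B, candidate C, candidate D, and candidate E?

counts (7, 4, 7, 24, 10)

For a Dirichlet(α) prior with multinomial counts c, the posterior is Dirichlet(α + c) componentwise.
Counts are posterior − prior componentwise: 11−4=7, 12−8=4, 19−12=7, 27−3=24, 11−1=10.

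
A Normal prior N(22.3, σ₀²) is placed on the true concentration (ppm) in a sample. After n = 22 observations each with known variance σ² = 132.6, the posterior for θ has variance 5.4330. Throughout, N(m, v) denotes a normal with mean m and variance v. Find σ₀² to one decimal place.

For the Normal–Normal model with known σ², precisions add: τ_n = τ₀ + n/σ².
So 1/σ₀² = 1/5.4330 − 22/132.6 = 0.184060 − 0.165913 = 0.018147.
Hence σ₀² = 1/0.018147 ≈ 55.1.

σ₀² = 55.1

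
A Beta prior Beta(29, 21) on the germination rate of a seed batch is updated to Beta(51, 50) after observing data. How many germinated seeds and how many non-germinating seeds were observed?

Beta is conjugate to the binomial likelihood: posterior = Beta(α+s, β+f).
Match parameters: s=51−29=22, f=50−21=29.

22 germinated seeds and 29 non-germinating seeds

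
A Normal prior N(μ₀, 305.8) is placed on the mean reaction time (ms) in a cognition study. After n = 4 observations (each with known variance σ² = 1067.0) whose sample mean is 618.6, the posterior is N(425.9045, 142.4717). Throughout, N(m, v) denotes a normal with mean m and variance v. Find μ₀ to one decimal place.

The posterior mean is a precision-weighted average: μ_n = (τ₀μ₀ + τ_data·x̄)/(τ₀+τ_data), with τ₀=1/σ₀² and τ_data=n/σ².
Here τ₀ = 1/305.8 = 0.003270 and τ_data = 4/1067.0 = 0.003749, so τ_n = 0.007019.
Rearranging for μ₀: μ₀ = (μ_n·τ_n − τ_data·x̄)/τ₀ = (425.9045·0.007019 − 0.003749·618.6) / 0.003270 = 0.670292/0.003270 ≈ 205.0.

μ₀ = 205.0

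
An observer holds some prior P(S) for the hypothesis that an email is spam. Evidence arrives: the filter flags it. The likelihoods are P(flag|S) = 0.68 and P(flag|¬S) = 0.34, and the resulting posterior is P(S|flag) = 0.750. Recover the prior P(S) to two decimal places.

In odds form, posterior odds = prior odds × likelihood ratio, so prior odds = posterior odds ÷ LR.
Posterior odds = 0.750/(1−0.750) = 3.0000. LR = 0.68/0.34 = 2.0000.
Prior odds = 3.0000/2.0000 = 1.5000, so P(S) = 1.5000/(1+1.5000) ≈ 0.60.

P(S) = 0.60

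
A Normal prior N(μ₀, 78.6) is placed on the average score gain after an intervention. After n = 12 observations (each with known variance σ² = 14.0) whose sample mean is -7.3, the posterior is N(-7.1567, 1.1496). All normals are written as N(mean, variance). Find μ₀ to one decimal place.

μ₀ = 2.5

With known observation variance, the Normal–Normal posterior has precision τ_n = τ₀ + n/σ² and mean μ_n = (τ₀μ₀ + (n/σ²)x̄)/τ_n.
Here τ₀ = 1/78.6 = 0.012723 and τ_data = 12/14.0 = 0.857143, so τ_n = 0.869866.
Rearranging for μ₀: μ₀ = (μ_n·τ_n − τ_data·x̄)/τ₀ = (-7.1567·0.869866 − 0.857143·-7.3) / 0.012723 = 0.031774/0.012723 ≈ 2.5.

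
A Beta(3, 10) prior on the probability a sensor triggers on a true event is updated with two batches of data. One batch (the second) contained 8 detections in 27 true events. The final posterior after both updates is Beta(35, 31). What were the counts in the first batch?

24 detections and 2 misses

Because Beta–binomial updating is additive in the counts, the combined data contributed (α_post−α_prior, β_post−β_prior) successes and failures.
Total across both batches: 35−3=32 detections, 31−10=21 misses.
Subtract the second batch: 32−8=24 detections and 21−19=2 misses.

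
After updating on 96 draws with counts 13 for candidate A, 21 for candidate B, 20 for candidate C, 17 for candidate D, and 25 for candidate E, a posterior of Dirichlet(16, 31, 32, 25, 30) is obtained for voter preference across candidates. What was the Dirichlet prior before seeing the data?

Dirichlet(3, 10, 12, 8, 5)

For a Dirichlet(α) prior with multinomial counts c, the posterior is Dirichlet(α + c) componentwise.
Subtract each count from the matching posterior parameter: 16−13=3, 31−21=10, 32−20=12, 25−17=8, 30−25=5.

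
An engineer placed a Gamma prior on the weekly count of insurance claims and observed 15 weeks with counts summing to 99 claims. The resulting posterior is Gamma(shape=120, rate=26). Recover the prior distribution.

Gamma(shape=21, rate=11)

A Gamma(α, β) prior (rate parametrization) on a Poisson rate with n observations summing to S gives posterior Gamma(α+S, β+n).
So α = 120 − 99 = 21 and β = 26 − 15 = 11.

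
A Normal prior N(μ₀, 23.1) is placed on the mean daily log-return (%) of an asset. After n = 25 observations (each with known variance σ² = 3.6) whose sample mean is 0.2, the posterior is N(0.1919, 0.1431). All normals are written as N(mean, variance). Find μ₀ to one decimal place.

With known observation variance, the Normal–Normal posterior has precision τ_n = τ₀ + n/σ² and mean μ_n = (τ₀μ₀ + (n/σ²)x̄)/τ_n.
Here τ₀ = 1/23.1 = 0.043290 and τ_data = 25/3.6 = 6.944444, so τ_n = 6.987734.
Rearranging for μ₀: μ₀ = (μ_n·τ_n − τ_data·x̄)/τ₀ = (0.1919·6.987734 − 6.944444·0.2) / 0.043290 = -0.047943/0.043290 ≈ -1.1.

μ₀ = -1.1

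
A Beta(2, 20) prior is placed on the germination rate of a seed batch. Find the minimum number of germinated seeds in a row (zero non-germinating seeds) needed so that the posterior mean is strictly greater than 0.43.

k = 14

After k germinated seeds and 0 non-germinating seeds the posterior is Beta(2+k, 20), with mean (2+k)/(2+20+k).
Set (2+k)/(22+k) > 0.43 and solve: k > (0.43·22 − 2)/(1 − 0.43) = 13.088.
The smallest integer exceeding 13.088 is 14, and checking k=14: (16)/(36) = 0.4444 > 0.43.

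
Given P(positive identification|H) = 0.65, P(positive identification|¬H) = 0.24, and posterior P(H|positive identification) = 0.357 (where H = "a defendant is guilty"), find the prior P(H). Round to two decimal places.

Bayes' rule in odds form gives O(H|E) = O(H)·[P(E|H)/P(E|¬H)], hence O(H) = O(H|E)/LR.
Posterior odds = 0.357/(1−0.357) = 0.5552. LR = 0.65/0.24 = 2.7083.
Prior odds = 0.5552/2.7083 = 0.2050, so P(H) = 0.2050/(1+0.2050) ≈ 0.17.

P(H) = 0.17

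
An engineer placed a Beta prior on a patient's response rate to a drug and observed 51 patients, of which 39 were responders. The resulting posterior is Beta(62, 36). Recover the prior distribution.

Beta(23, 24)

A Beta(α, β) prior with s successes and f failures in binomial data gives a Beta(α+s, β+f) posterior.
So α = 62 − 39 = 23 and β = 36 − 12 = 24.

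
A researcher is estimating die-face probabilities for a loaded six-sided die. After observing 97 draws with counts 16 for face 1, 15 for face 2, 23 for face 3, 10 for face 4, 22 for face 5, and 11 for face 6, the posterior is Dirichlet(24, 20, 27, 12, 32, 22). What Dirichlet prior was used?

Dirichlet(8, 5, 4, 2, 10, 11)

For a Dirichlet(α) prior with multinomial counts c, the posterior is Dirichlet(α + c) componentwise.
Subtract each count from the matching posterior parameter: 24−16=8, 20−15=5, 27−23=4, 12−10=2, 32−22=10, 22−11=11.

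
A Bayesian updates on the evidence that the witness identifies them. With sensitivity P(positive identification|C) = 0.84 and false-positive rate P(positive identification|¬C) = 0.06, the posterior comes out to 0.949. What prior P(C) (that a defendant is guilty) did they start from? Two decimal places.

In odds form, posterior odds = prior odds × likelihood ratio, so prior odds = posterior odds ÷ LR.
Posterior odds = 0.949/(1−0.949) = 18.6078. LR = 0.84/0.06 = 14.0000.
Prior odds = 18.6078/14.0000 = 1.3291, so P(C) = 1.3291/(1+1.3291) ≈ 0.57.

P(C) = 0.57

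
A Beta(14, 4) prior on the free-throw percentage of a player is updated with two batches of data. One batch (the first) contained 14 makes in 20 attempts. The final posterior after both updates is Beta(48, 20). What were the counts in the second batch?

20 makes and 10 misses

Because Beta–binomial updating is additive in the counts, the combined data contributed (α_post−α_prior, β_post−β_prior) successes and failures.
Total across both batches: 48−14=34 makes, 20−4=16 misses.
Subtract the first batch: 34−14=20 makes and 16−6=10 misses.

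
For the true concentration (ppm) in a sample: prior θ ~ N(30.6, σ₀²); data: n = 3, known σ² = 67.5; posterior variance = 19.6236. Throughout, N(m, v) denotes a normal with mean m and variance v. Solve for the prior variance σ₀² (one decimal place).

Posterior precision equals prior precision plus data precision: 1/σ_n² = 1/σ₀² + n/σ².
So 1/σ₀² = 1/19.6236 − 3/67.5 = 0.050959 − 0.044444 = 0.006515.
Hence σ₀² = 1/0.006515 ≈ 153.5.

σ₀² = 153.5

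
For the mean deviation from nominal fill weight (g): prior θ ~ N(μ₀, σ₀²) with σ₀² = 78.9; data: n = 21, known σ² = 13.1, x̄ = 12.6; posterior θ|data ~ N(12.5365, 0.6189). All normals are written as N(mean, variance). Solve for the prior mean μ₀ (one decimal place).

With known observation variance, the Normal–Normal posterior has precision τ_n = τ₀ + n/σ² and mean μ_n = (τ₀μ₀ + (n/σ²)x̄)/τ_n.
Here τ₀ = 1/78.9 = 0.012674 and τ_data = 21/13.1 = 1.603053, so τ_n = 1.615727.
Rearranging for μ₀: μ₀ = (μ_n·τ_n − τ_data·x̄)/τ₀ = (12.5365·1.615727 − 1.603053·12.6) / 0.012674 = 0.057094/0.012674 ≈ 4.5.

μ₀ = 4.5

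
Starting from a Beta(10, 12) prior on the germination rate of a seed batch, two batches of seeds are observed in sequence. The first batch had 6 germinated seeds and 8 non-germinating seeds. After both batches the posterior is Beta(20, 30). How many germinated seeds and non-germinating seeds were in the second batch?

4 germinated seeds and 10 non-germinating seeds

Sequential conjugate updates are equivalent to a single update on the pooled data, so total successes = posterior α − prior α and total failures = posterior β − prior β.
Total across both batches: 20−10=10 germinated seeds, 30−12=18 non-germinating seeds.
Subtract the first batch: 10−6=4 germinated seeds and 18−8=10 non-germinating seeds.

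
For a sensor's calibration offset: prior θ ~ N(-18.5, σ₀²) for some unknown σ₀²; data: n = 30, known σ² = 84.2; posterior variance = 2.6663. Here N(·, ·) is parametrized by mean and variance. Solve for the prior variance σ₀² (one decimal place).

σ₀² = 53.3

Posterior precision equals prior precision plus data precision: 1/σ_n² = 1/σ₀² + n/σ².
So 1/σ₀² = 1/2.6663 − 30/84.2 = 0.375052 − 0.356295 = 0.018757.
Hence σ₀² = 1/0.018757 ≈ 53.3.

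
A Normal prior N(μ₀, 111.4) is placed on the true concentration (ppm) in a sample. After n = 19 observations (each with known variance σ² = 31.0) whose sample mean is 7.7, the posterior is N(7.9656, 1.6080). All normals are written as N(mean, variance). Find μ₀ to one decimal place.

μ₀ = 26.1

With known observation variance, the Normal–Normal posterior has precision τ_n = τ₀ + n/σ² and mean μ_n = (τ₀μ₀ + (n/σ²)x̄)/τ_n.
Here τ₀ = 1/111.4 = 0.008977 and τ_data = 19/31.0 = 0.612903, so τ_n = 0.621880.
Rearranging for μ₀: μ₀ = (μ_n·τ_n − τ_data·x̄)/τ₀ = (7.9656·0.621880 − 0.612903·7.7) / 0.008977 = 0.234294/0.008977 ≈ 26.1.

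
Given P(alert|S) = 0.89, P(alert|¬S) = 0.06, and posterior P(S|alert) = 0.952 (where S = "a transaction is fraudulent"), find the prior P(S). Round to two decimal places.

P(S) = 0.57

In odds form, posterior odds = prior odds × likelihood ratio, so prior odds = posterior odds ÷ LR.
Posterior odds = 0.952/(1−0.952) = 19.8333. LR = 0.89/0.06 = 14.8333.
Prior odds = 19.8333/14.8333 = 1.3371, so P(S) = 1.3371/(1+1.3371) ≈ 0.57.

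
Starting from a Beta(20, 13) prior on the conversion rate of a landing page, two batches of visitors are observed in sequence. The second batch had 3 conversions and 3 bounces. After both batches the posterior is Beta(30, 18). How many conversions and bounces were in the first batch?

Sequential conjugate updates are equivalent to a single update on the pooled data, so total successes = posterior α − prior α and total failures = posterior β − prior β.
Total across both batches: 30−20=10 conversions, 18−13=5 bounces.
Subtract the second batch: 10−3=7 conversions and 5−3=2 bounces.

7 conversions and 2 bounces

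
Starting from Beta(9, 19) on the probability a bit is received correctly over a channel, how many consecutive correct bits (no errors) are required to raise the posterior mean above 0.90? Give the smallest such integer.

After k correct bits and 0 errors the posterior is Beta(9+k, 19), with mean (9+k)/(9+19+k).
Set (9+k)/(28+k) > 0.90 and solve: k > (0.90·28 − 9)/(1 − 0.90) = 162.000.
The smallest integer exceeding 162.000 is 163, and checking k=163: (172)/(191) = 0.9005 > 0.90.

k = 163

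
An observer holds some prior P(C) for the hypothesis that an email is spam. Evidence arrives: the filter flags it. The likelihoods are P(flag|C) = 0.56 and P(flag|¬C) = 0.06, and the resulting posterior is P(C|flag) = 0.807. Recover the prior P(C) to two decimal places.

P(C) = 0.31

In odds form, posterior odds = prior odds × likelihood ratio, so prior odds = posterior odds ÷ LR.
Posterior odds = 0.807/(1−0.807) = 4.1813. LR = 0.56/0.06 = 9.3333.
Prior odds = 4.1813/9.3333 = 0.4480, so P(C) = 0.4480/(1+0.4480) ≈ 0.31.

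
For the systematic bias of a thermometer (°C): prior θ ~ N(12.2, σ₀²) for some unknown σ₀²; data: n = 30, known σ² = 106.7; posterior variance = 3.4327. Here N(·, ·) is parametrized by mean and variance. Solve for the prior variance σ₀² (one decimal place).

σ₀² = 98.5

Posterior precision equals prior precision plus data precision: 1/σ_n² = 1/σ₀² + n/σ².
So 1/σ₀² = 1/3.4327 − 30/106.7 = 0.291316 − 0.281162 = 0.010154.
Hence σ₀² = 1/0.010154 ≈ 98.5.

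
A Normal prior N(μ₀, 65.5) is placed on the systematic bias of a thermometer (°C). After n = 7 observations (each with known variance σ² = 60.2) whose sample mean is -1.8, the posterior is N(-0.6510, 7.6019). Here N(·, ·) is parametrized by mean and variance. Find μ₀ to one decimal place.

The posterior mean is a precision-weighted average: μ_n = (τ₀μ₀ + τ_data·x̄)/(τ₀+τ_data), with τ₀=1/σ₀² and τ_data=n/σ².
Here τ₀ = 1/65.5 = 0.015267 and τ_data = 7/60.2 = 0.116279, so τ_n = 0.131546.
Rearranging for μ₀: μ₀ = (μ_n·τ_n − τ_data·x̄)/τ₀ = (-0.6510·0.131546 − 0.116279·-1.8) / 0.015267 = 0.123666/0.015267 ≈ 8.1.

μ₀ = 8.1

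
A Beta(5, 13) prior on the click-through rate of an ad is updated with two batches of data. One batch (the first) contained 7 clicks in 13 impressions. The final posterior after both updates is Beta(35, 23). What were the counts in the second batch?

Because Beta–binomial updating is additive in the counts, the combined data contributed (α_post−α_prior, β_post−β_prior) successes and failures.
Total across both batches: 35−5=30 clicks, 23−13=10 non-clicks.
Subtract the first batch: 30−7=23 clicks and 10−6=4 non-clicks.

23 clicks and 4 non-clicks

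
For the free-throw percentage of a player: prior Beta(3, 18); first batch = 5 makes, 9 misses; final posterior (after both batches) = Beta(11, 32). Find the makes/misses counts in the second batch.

3 makes and 5 misses

Because Beta–binomial updating is additive in the counts, the combined data contributed (α_post−α_prior, β_post−β_prior) successes and failures.
Total across both batches: 11−3=8 makes, 32−18=14 misses.
Subtract the first batch: 8−5=3 makes and 14−9=5 misses.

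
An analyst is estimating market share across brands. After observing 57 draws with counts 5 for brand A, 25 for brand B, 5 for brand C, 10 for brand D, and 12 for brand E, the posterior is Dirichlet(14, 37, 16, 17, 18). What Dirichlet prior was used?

Dirichlet(9, 12, 11, 7, 6)

For a Dirichlet(α) prior with multinomial counts c, the posterior is Dirichlet(α + c) componentwise.
Subtract each count from the matching posterior parameter: 14−5=9, 37−25=12, 16−5=11, 17−10=7, 18−12=6.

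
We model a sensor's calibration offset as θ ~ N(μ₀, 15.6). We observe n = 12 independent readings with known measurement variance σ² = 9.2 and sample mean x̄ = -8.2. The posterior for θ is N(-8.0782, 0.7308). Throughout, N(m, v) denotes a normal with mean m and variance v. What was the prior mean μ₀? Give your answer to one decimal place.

With known observation variance, the Normal–Normal posterior has precision τ_n = τ₀ + n/σ² and mean μ_n = (τ₀μ₀ + (n/σ²)x̄)/τ_n.
Here τ₀ = 1/15.6 = 0.064103 and τ_data = 12/9.2 = 1.304348, so τ_n = 1.368451.
Rearranging for μ₀: μ₀ = (μ_n·τ_n − τ_data·x̄)/τ₀ = (-8.0782·1.368451 − 1.304348·-8.2) / 0.064103 = -0.358967/0.064103 ≈ -5.6.

μ₀ = -5.6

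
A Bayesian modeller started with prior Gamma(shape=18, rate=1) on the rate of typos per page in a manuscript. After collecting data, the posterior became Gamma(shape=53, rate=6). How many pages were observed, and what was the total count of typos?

A Gamma(α, β) prior (rate parametrization) on a Poisson rate with n observations summing to S gives posterior Gamma(α+S, β+n).
Matching: Σxᵢ = 53 − 18 = 35 and n = 6 − 1 = 5.

n = 5 pages with total 35 typos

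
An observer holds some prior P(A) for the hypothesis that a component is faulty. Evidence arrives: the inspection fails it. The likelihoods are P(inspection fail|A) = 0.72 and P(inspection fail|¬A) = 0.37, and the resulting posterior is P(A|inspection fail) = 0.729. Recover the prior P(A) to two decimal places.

Bayes' rule in odds form gives O(A|E) = O(A)·[P(E|A)/P(E|¬A)], hence O(A) = O(A|E)/LR.
Posterior odds = 0.729/(1−0.729) = 2.6900. LR = 0.72/0.37 = 1.9459.
Prior odds = 2.6900/1.9459 = 1.3824, so P(A) = 1.3824/(1+1.3824) ≈ 0.58.

P(A) = 0.58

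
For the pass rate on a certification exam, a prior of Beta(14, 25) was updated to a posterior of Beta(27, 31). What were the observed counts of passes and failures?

13 passes and 6 failures

A Beta(α, β) prior with s successes and f failures in binomial data gives a Beta(α+s, β+f) posterior.
Match parameters: s=27−14=13, f=31−25=6.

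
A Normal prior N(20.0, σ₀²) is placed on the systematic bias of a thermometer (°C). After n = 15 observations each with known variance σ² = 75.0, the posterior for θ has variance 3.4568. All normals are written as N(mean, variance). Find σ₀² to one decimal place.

σ₀² = 11.2

Posterior precision equals prior precision plus data precision: 1/σ_n² = 1/σ₀² + n/σ².
So 1/σ₀² = 1/3.4568 − 15/75.0 = 0.289285 − 0.200000 = 0.089285.
Hence σ₀² = 1/0.089285 ≈ 11.2.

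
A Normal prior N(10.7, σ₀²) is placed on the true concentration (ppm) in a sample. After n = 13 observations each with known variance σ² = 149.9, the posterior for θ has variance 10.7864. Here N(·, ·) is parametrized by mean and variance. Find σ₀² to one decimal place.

For the Normal–Normal model with known σ², precisions add: τ_n = τ₀ + n/σ².
So 1/σ₀² = 1/10.7864 − 13/149.9 = 0.092709 − 0.086724 = 0.005985.
Hence σ₀² = 1/0.005985 ≈ 167.1.

σ₀² = 167.1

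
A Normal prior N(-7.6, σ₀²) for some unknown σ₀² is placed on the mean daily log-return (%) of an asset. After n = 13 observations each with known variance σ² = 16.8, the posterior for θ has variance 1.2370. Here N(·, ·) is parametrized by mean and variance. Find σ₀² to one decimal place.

σ₀² = 28.9

Posterior precision equals prior precision plus data precision: 1/σ_n² = 1/σ₀² + n/σ².
So 1/σ₀² = 1/1.2370 − 13/16.8 = 0.808407 − 0.773810 = 0.034597.
Hence σ₀² = 1/0.034597 ≈ 28.9.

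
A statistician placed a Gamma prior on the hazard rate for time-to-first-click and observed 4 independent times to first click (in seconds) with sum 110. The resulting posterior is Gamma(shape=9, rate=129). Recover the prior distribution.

Gamma(shape=5, rate=19)

Gamma–exponential conjugacy: posterior shape = α + n, posterior rate = β + Σtᵢ.
So α = 9 − 4 = 5 and β = 129 − 110 = 19.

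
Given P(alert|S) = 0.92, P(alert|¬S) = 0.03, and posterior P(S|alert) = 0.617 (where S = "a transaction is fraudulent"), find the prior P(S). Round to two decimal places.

In odds form, posterior odds = prior odds × likelihood ratio, so prior odds = posterior odds ÷ LR.
Posterior odds = 0.617/(1−0.617) = 1.6110. LR = 0.92/0.03 = 30.6667.
Prior odds = 1.6110/30.6667 = 0.0525, so P(S) = 0.0525/(1+0.0525) ≈ 0.05.

P(S) = 0.05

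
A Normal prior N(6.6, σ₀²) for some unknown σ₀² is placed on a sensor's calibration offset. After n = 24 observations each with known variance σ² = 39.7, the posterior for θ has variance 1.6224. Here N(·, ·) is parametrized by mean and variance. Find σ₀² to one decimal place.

σ₀² = 84.5

For the Normal–Normal model with known σ², precisions add: τ_n = τ₀ + n/σ².
So 1/σ₀² = 1/1.6224 − 24/39.7 = 0.616371 − 0.604534 = 0.011837.
Hence σ₀² = 1/0.011837 ≈ 84.5.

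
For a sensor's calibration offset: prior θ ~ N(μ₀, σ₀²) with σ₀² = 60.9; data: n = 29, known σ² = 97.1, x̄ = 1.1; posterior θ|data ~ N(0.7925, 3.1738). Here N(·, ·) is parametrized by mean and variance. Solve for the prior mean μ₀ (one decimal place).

With known observation variance, the Normal–Normal posterior has precision τ_n = τ₀ + n/σ² and mean μ_n = (τ₀μ₀ + (n/σ²)x̄)/τ_n.
Here τ₀ = 1/60.9 = 0.016420 and τ_data = 29/97.1 = 0.298661, so τ_n = 0.315081.
Rearranging for μ₀: μ₀ = (μ_n·τ_n − τ_data·x̄)/τ₀ = (0.7925·0.315081 − 0.298661·1.1) / 0.016420 = -0.078825/0.016420 ≈ -4.8.

μ₀ = -4.8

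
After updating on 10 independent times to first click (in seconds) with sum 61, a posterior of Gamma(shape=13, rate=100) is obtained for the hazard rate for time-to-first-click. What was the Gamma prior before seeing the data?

Gamma(shape=3, rate=39)

For an exponential likelihood with a Gamma(α, β) prior on the rate, n observations with total T give posterior Gamma(α+n, β+T).
So α = 13 − 10 = 3 and β = 100 − 61 = 39.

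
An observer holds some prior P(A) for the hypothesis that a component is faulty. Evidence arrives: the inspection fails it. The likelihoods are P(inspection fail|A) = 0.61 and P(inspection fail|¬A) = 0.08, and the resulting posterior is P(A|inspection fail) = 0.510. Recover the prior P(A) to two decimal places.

Bayes' rule in odds form gives O(A|E) = O(A)·[P(E|A)/P(E|¬A)], hence O(A) = O(A|E)/LR.
Posterior odds = 0.510/(1−0.510) = 1.0408. LR = 0.61/0.08 = 7.6250.
Prior odds = 1.0408/7.6250 = 0.1365, so P(A) = 0.1365/(1+0.1365) ≈ 0.12.

P(A) = 0.12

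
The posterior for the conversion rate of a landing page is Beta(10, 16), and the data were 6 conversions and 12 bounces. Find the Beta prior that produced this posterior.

Under Beta–binomial conjugacy the posterior parameters are (a+s, b+f).
Subtract the data counts: 10−6=4, 16−12=4.

Beta(4, 4)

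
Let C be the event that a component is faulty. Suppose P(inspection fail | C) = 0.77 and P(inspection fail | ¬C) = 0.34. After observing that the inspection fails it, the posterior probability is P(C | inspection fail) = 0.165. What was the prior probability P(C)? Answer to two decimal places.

P(C) = 0.08

In odds form, posterior odds = prior odds × likelihood ratio, so prior odds = posterior odds ÷ LR.
Posterior odds = 0.165/(1−0.165) = 0.1976. LR = 0.77/0.34 = 2.2647.
Prior odds = 0.1976/2.2647 = 0.0873, so P(C) = 0.0873/(1+0.0873) ≈ 0.08.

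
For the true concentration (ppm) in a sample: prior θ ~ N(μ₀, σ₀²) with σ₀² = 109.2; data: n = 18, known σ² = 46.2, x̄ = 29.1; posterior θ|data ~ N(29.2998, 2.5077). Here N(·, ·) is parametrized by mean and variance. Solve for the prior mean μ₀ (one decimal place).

μ₀ = 37.8

With known observation variance, the Normal–Normal posterior has precision τ_n = τ₀ + n/σ² and mean μ_n = (τ₀μ₀ + (n/σ²)x̄)/τ_n.
Here τ₀ = 1/109.2 = 0.009158 and τ_data = 18/46.2 = 0.389610, so τ_n = 0.398768.
Rearranging for μ₀: μ₀ = (μ_n·τ_n − τ_data·x̄)/τ₀ = (29.2998·0.398768 − 0.389610·29.1) / 0.009158 = 0.346172/0.009158 ≈ 37.8.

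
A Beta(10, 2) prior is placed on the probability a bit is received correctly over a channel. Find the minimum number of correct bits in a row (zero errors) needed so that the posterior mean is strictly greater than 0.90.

k = 9

After k correct bits and 0 errors the posterior is Beta(10+k, 2), with mean (10+k)/(10+2+k).
Set (10+k)/(12+k) > 0.90 and solve: k > (0.90·12 − 10)/(1 − 0.90) = 8.000.
The smallest integer exceeding 8.000 is 9, and checking k=9: (19)/(21) = 0.9048 > 0.90.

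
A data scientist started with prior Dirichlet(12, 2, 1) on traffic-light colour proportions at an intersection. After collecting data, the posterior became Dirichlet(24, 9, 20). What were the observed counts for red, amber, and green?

For a Dirichlet(α) prior with multinomial counts c, the posterior is Dirichlet(α + c) componentwise.
Counts are posterior − prior componentwise: 24−12=12, 9−2=7, 20−1=19.

counts (12, 7, 19)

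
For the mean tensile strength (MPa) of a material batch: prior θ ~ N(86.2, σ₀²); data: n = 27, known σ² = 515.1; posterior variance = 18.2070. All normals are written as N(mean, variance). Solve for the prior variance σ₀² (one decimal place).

Posterior precision equals prior precision plus data precision: 1/σ_n² = 1/σ₀² + n/σ².
So 1/σ₀² = 1/18.2070 − 27/515.1 = 0.054924 − 0.052417 = 0.002507.
Hence σ₀² = 1/0.002507 ≈ 398.9.

σ₀² = 398.9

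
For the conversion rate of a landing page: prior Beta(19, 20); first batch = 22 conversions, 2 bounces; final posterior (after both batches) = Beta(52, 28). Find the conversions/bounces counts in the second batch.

11 conversions and 6 bounces

Sequential conjugate updates are equivalent to a single update on the pooled data, so total successes = posterior α − prior α and total failures = posterior β − prior β.
Total across both batches: 52−19=33 conversions, 28−20=8 bounces.
Subtract the first batch: 33−22=11 conversions and 8−2=6 bounces.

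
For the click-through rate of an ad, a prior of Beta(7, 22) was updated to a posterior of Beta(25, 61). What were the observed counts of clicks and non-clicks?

A Beta(a, b) prior with s successes and f failures in binomial data gives a Beta(a+s, b+f) posterior.
Match parameters: s=25−7=18, f=61−22=39.

18 clicks and 39 non-clicks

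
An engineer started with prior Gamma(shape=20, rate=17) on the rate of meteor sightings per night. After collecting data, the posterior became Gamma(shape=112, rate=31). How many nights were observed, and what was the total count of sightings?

n = 14 nights with total 92 sightings

A Gamma(α, β) prior (rate parametrization) on a Poisson rate with n observations summing to S gives posterior Gamma(α+S, β+n).
Matching: Σxᵢ = 112 − 20 = 92 and n = 31 − 17 = 14.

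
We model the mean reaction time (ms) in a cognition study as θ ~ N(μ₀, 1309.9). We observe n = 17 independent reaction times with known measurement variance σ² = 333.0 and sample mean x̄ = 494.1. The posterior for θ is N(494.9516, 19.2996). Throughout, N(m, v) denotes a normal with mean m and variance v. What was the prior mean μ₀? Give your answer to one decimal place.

With known observation variance, the Normal–Normal posterior has precision τ_n = τ₀ + n/σ² and mean μ_n = (τ₀μ₀ + (n/σ²)x̄)/τ_n.
Here τ₀ = 1/1309.9 = 0.000763 and τ_data = 17/333.0 = 0.051051, so τ_n = 0.051814.
Rearranging for μ₀: μ₀ = (μ_n·τ_n − τ_data·x̄)/τ₀ = (494.9516·0.051814 − 0.051051·494.1) / 0.000763 = 0.421123/0.000763 ≈ 551.9.

μ₀ = 551.9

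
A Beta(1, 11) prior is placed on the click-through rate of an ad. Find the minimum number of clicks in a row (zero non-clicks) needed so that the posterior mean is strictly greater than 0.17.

k = 2

After k clicks and 0 non-clicks the posterior is Beta(1+k, 11), with mean (1+k)/(1+11+k).
Set (1+k)/(12+k) > 0.17 and solve: k > (0.17·12 − 1)/(1 − 0.17) = 1.253.
The smallest integer exceeding 1.253 is 2, and checking k=2: (3)/(14) = 0.2143 > 0.17.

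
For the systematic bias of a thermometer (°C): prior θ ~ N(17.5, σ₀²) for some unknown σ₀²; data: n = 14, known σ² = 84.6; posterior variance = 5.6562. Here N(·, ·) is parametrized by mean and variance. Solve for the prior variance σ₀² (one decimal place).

σ₀² = 88.4

For the Normal–Normal model with known σ², precisions add: τ_n = τ₀ + n/σ².
So 1/σ₀² = 1/5.6562 − 14/84.6 = 0.176797 − 0.165485 = 0.011312.
Hence σ₀² = 1/0.011312 ≈ 88.4.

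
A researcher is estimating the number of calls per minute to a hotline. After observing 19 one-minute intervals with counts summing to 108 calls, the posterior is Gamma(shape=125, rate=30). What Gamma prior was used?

Gamma(shape=17, rate=11)

Gamma–Poisson conjugacy: posterior shape = α + Σxᵢ, posterior rate = β + n.
So α = 125 − 108 = 17 and β = 30 − 19 = 11.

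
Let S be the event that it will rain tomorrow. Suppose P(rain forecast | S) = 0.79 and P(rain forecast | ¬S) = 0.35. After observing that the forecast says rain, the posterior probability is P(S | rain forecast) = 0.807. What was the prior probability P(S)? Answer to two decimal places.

Bayes' rule in odds form gives O(S|E) = O(S)·[P(E|S)/P(E|¬S)], hence O(S) = O(S|E)/LR.
Posterior odds = 0.807/(1−0.807) = 4.1813. LR = 0.79/0.35 = 2.2571.
Prior odds = 4.1813/2.2571 = 1.8525, so P(S) = 1.8525/(1+1.8525) ≈ 0.65.

P(S) = 0.65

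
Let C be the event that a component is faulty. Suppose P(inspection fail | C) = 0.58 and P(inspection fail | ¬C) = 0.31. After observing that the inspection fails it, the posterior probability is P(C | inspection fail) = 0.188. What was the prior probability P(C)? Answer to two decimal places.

Bayes' rule in odds form gives O(C|E) = O(C)·[P(E|C)/P(E|¬C)], hence O(C) = O(C|E)/LR.
Posterior odds = 0.188/(1−0.188) = 0.2315. LR = 0.58/0.31 = 1.8710.
Prior odds = 0.2315/1.8710 = 0.1237, so P(C) = 0.1237/(1+0.1237) ≈ 0.11.

P(C) = 0.11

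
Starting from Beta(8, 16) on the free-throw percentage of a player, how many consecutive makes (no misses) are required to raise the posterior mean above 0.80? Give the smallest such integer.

After k makes and 0 misses the posterior is Beta(8+k, 16), with mean (8+k)/(8+16+k).
Set (8+k)/(24+k) > 0.80 and solve: k > (0.80·24 − 8)/(1 − 0.80) = 56.000.
The smallest integer exceeding 56.000 is 57.

k = 57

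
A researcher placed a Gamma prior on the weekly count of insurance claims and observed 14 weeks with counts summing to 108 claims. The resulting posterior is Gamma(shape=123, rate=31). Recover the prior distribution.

Gamma–Poisson conjugacy: posterior shape = α + Σxᵢ, posterior rate = β + n.
So α = 123 − 108 = 15 and β = 31 − 14 = 17.

Gamma(shape=15, rate=17)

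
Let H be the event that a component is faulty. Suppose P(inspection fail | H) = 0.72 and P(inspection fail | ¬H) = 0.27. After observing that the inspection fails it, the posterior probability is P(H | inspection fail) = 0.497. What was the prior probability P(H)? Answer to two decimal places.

P(H) = 0.27

Bayes' rule in odds form gives O(H|E) = O(H)·[P(E|H)/P(E|¬H)], hence O(H) = O(H|E)/LR.
Posterior odds = 0.497/(1−0.497) = 0.9881. LR = 0.72/0.27 = 2.6667.
Prior odds = 0.9881/2.6667 = 0.3705, so P(H) = 0.3705/(1+0.3705) ≈ 0.27.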